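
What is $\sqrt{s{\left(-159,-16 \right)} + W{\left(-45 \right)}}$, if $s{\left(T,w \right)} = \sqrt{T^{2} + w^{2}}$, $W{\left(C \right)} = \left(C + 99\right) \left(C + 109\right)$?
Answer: $\sqrt{3456 + \sqrt{25537}} \approx 60.132$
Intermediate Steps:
$W{\left(C \right)} = \left(99 + C\right) \left(109 + C\right)$
$\sqrt{s{\left(-159,-16 \right)} + W{\left(-45 \right)}} = \sqrt{\sqrt{\left(-159\right)^{2} + \left(-16\right)^{2}} + \left(10791 + \left(-45\right)^{2} + 208 \left(-45\right)\right)} = \sqrt{\sqrt{25281 + 256} + \left(10791 + 2025 - 9360\right)} = \sqrt{\sqrt{25537} + 3456} = \sqrt{3456 + \sqrt{25537}}$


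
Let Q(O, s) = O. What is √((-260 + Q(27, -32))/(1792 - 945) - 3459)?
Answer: I*√20510042/77 ≈ 58.816*I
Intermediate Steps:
√((-260 + Q(27, -32))/(1792 - 945) - 3459) = √((-260 + 27)/(1792 - 945) - 3459) = √(-233/847 - 3459) = √(-2930006/847) = I*√20510042/77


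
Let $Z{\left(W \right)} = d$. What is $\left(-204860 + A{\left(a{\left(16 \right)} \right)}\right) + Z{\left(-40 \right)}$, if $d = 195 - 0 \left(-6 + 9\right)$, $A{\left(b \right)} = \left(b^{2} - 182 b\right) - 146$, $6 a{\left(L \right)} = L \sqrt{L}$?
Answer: $- \frac{1859747}{9} \approx -2.0664 \cdot 10^{5}$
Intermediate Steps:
$a{\left(L \right)} = \frac{L^{\frac{3}{2}}}{6}$ ($a{\left(L \right)} = \frac{L \sqrt{L}}{6} = \frac{L^{\frac{3}{2}}}{6}$)
$A{\left(b \right)} = -146 + b^{2} - 182 b$
$d = 195$ ($d = 195 - 0 \cdot 3 = 195 - 0 = 195 + 0 = 195$)
$Z{\left(W \right)} = 195$
$\left(-204860 + A{\left(a{\left(16 \right)} \right)}\right) + Z{\left(-40 \right)} = \left(-204860 - \left(146 - \frac{1024}{9} + 182 \cdot \frac{1}{6} \cdot 16^{\frac{3}{2}}\right)\right) + 195 = \left(-204860 - \left(146 - \frac{1024}{9} + 182 \cdot \frac{1}{6} \cdot 64\right)\right) + 195 = \left(-204860 - \left(\frac{6262}{3} - \frac{1024}{9}\right)\right) + 195 = \left(-204860 - \frac{17762}{9}\right) + 195 = - \frac{1861502}{9} + 195 = - \frac{1859747}{9}$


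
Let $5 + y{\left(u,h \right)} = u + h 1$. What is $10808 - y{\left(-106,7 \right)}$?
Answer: $10912$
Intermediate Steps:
$y{\left(u,h \right)} = -5 + h + u$ ($y{\left(u,h \right)} = -5 + \left(u + h 1\right) = -5 + \left(u + h\right) = -5 + \left(h + u\right) = -5 + h + u$)
$10808 - y{\left(-106,7 \right)} = 10808 - \left(-5 + 7 - 106\right) = 10808 - -104 = 10808 + 104 = 10912$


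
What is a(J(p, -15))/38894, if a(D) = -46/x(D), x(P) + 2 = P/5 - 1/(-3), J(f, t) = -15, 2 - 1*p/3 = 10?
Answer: 69/272258 ≈ 0.00025344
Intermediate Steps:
p = -24 (p = 6 - 3*10 = 6 - 30 = -24)
x(P) = -5/3 + P/5 (x(P) = -2 + (P/5 - 1/(-3)) = -2 + (P*(⅕) - 1*(-⅓)) = -2 + (P/5 + ⅓) = -2 + (⅓ + P/5) = -5/3 + P/5)
a(D) = -46/(-5/3 + D/5)
a(J(p, -15))/38894 = -690/(-25 + 3*(-15))/38894 = -690/(-25 - 45)*(1/38894) = -690/(-70)*(1/38894) = -690*(-1/70)*(1/38894) = (69/7)*(1/38894) = 69/272258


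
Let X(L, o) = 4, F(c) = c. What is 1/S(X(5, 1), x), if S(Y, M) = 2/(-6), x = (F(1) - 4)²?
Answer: -3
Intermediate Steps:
x = 9 (x = (1 - 4)² = (-3)² = 9)
S(Y, M) = -⅓ (S(Y, M) = 2*(-⅙) = -⅓)
1/S(X(5, 1), x) = 1/(-⅓) = -3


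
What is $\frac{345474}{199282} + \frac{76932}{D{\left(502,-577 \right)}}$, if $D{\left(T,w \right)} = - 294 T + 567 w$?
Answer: $\frac{669736857}{426164557} \approx 1.5715$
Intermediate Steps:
$\frac{345474}{199282} + \frac{76932}{D{\left(502,-577 \right)}} = \frac{345474}{199282} + \frac{76932}{\left(-294\right) 502 + 567 \left(-577\right)} = 345474 \cdot \frac{1}{199282} + \frac{76932}{-147588 - 327159} = \frac{172737}{99641} + \frac{76932}{-474747} = \frac{172737}{99641} + 76932 \left(- \frac{1}{474747}\right) = \frac{172737}{99641} - \frac{25644}{158249} = \frac{669736857}{426164557}$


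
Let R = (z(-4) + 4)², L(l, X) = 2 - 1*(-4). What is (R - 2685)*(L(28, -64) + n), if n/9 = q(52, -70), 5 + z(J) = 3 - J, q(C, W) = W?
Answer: 1652976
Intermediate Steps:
L(l, X) = 6 (L(l, X) = 2 + 4 = 6)
z(J) = -2 - J (z(J) = -5 + (3 - J) = -2 - J)
n = -630 (n = 9*(-70) = -630)
R = 36 (R = ((-2 - 1*(-4)) + 4)² = ((-2 + 4) + 4)² = (2 + 4)² = 6² = 36)
(R - 2685)*(L(28, -64) + n) = (36 - 2685)*(6 - 630) = -2649*(-624) = 1652976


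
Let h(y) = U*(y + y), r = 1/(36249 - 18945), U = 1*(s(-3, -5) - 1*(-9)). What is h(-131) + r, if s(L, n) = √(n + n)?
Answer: -40802831/17304 - 262*I*√10 ≈ -2358.0 - 828.52*I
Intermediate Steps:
s(L, n) = √2*√n (s(L, n) = √(2*n) = √2*√n)
U = 9 + I*√10 (U = 1*(√2*√(-5) - 1*(-9)) = 1*(√2*(I*√5) + 9) = 1*(I*√10 + 9) = 1*(9 + I*√10) = 9 + I*√10 ≈ 9.0 + 3.1623*I)
r = 1/17304 ≈ 5.7790e-5
h(y) = 2*y*(9 + I*√10) (h(y) = (9 + I*√10)*(y + y) = (9 + I*√10)*(2*y) = 2*y*(9 + I*√10))
h(-131) + r = 2*(-131)*(9 + I*√10) + 1/17304 = (-2358 - 262*I*√10) + 1/17304 = -40802831/17304 - 262*I*√10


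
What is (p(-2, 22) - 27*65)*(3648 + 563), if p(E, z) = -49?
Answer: -7596644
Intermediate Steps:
(p(-2, 22) - 27*65)*(3648 + 563) = (-49 - 27*65)*(3648 + 563) = (-49 - 1755)*4211 = -1804*4211 = -7596644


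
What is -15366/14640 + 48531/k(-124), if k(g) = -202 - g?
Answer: -19769233/31720 ≈ -623.24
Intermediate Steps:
-15366/14640 + 48531/k(-124) = -15366/14640 + 48531/(-202 - 1*(-124)) = -15366*1/14640 + 48531/(-202 + 124) = -2561/2440 + 48531/(-78) = -2561/2440 + 48531*(-1/78) = -2561/2440 - 16177/26 = -19769233/31720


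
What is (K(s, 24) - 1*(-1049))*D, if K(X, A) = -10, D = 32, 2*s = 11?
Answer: 33248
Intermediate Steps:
s = 11/2 (s = (½)*11 = 11/2 ≈ 5.5000)
(K(s, 24) - 1*(-1049))*D = (-10 - 1*(-1049))*32 = (-10 + 1049)*32 = 1039*32 = 33248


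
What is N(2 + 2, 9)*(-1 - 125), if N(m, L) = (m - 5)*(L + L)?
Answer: 2268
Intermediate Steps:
N(m, L) = 2*L*(-5 + m) (N(m, L) = (-5 + m)*(2*L) = 2*L*(-5 + m))
N(2 + 2, 9)*(-1 - 125) = (2*9*(-5 + (2 + 2)))*(-1 - 125) = (2*9*(-5 + 4))*(-126) = (2*9*(-1))*(-126) = -18*(-126) = 2268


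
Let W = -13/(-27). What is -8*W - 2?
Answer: -158/27 ≈ -5.8519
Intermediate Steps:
W = 13/27 (W = -13*(-1/27) = 13/27 ≈ 0.48148)
-8*W - 2 = -8*13/27 - 2 = -104/27 - 2 = -158/27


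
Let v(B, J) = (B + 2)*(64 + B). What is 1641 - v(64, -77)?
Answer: -6807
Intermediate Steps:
v(B, J) = (2 + B)*(64 + B)
1641 - v(64, -77) = 1641 - (128 + 64**2 + 66*64) = 1641 - (128 + 4096 + 4224) = 1641 - 1*8448 = 1641 - 8448 = -6807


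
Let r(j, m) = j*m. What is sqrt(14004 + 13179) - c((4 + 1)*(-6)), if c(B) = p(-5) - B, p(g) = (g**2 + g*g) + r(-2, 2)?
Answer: -76 + sqrt(27183) ≈ 88.873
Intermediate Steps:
p(g) = -4 + 2*g**2 (p(g) = (g**2 + g*g) - 2*2 = (g**2 + g**2) - 4 = 2*g**2 - 4 = -4 + 2*g**2)
c(B) = 46 - B (c(B) = (-4 + 2*(-5)**2) - B = (-4 + 2*25) - B = (-4 + 50) - B = 46 - B)
sqrt(14004 + 13179) - c((4 + 1)*(-6)) = sqrt(14004 + 13179) - (46 - (4 + 1)*(-6)) = sqrt(27183) - (46 - 5*(-6)) = sqrt(27183) - (46 - 1*(-30)) = sqrt(27183) - (46 + 30) = sqrt(27183) - 1*76 = sqrt(27183) - 76 = -76 + sqrt(27183)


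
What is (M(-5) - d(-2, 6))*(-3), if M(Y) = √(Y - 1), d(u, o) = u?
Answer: -6 - 3*I*√6 ≈ -6.0 - 7.3485*I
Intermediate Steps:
M(Y) = √(-1 + Y)
(M(-5) - d(-2, 6))*(-3) = (√(-1 - 5) - 1*(-2))*(-3) = (√(-6) + 2)*(-3) = (I*√6 + 2)*(-3) = (2 + I*√6)*(-3) = -6 - 3*I*√6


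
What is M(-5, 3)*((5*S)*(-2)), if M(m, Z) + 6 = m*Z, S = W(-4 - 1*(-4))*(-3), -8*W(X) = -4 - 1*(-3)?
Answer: -315/4 ≈ -78.750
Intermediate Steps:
W(X) = ⅛ (W(X) = -(-4 - 1*(-3))/8 = -(-4 + 3)/8 = -⅛*(-1) = ⅛)
S = -3/8 (S = (⅛)*(-3) = -3/8 ≈ -0.37500)
M(m, Z) = -6 + Z*m (M(m, Z) = -6 + m*Z = -6 + Z*m)
M(-5, 3)*((5*S)*(-2)) = (-6 + 3*(-5))*((5*(-3/8))*(-2)) = (-6 - 15)*(-15/8*(-2)) = -21*15/4 = -315/4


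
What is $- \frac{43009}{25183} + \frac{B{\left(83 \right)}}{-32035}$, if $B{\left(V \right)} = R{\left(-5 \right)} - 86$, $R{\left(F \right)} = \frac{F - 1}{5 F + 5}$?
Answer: $- \frac{13756351319}{8067374050} \approx -1.7052$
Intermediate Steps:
$R{\left(F \right)} = \frac{-1 + F}{5 + 5 F}$
$B{\left(V \right)} = - \frac{857}{10}$ ($B{\left(V \right)} = \frac{-1 - 5}{5 \left(1 - 5\right)} - 86 = \frac{1}{5} \frac{1}{-4} \left(-6\right) - 86 = \frac{1}{5} \left(- \frac{1}{4}\right) \left(-6\right) - 86 = \frac{3}{10} - 86 = - \frac{857}{10}$)
$- \frac{43009}{25183} + \frac{B{\left(83 \right)}}{-32035} = - \frac{43009}{25183} - \frac{857}{10 \left(-32035\right)} = \left(-43009\right) \frac{1}{25183} - - \frac{857}{320350} = - \frac{43009}{25183} + \frac{857}{320350} = - \frac{13756351319}{8067374050}$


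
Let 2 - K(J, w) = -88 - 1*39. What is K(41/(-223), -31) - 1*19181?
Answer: -19052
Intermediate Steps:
K(J, w) = 129 (K(J, w) = 2 - (-88 - 1*39) = 2 - (-88 - 39) = 2 - 1*(-127) = 2 + 127 = 129)
K(41/(-223), -31) - 1*19181 = 129 - 1*19181 = 129 - 19181 = -19052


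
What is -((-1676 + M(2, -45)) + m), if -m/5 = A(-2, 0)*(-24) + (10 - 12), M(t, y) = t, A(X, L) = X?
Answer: 1904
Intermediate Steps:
m = -230 (m = -5*(-2*(-24) + (10 - 12)) = -5*(48 - 2) = -5*46 = -230)
-((-1676 + M(2, -45)) + m) = -((-1676 + 2) - 230) = -(-1674 - 230) = -1*(-1904) = 1904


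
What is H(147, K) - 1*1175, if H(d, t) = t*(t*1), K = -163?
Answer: 25394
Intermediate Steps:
H(d, t) = t² (H(d, t) = t*t = t²)
H(147, K) - 1*1175 = (-163)² - 1*1175 = 26569 - 1175 = 25394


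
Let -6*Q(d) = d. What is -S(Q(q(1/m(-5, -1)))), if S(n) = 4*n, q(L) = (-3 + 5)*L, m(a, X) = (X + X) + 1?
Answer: -4/3 ≈ -1.3333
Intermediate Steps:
m(a, X) = 1 + 2*X (m(a, X) = 2*X + 1 = 1 + 2*X)
q(L) = 2*L
Q(d) = -d/6
-S(Q(q(1/m(-5, -1)))) = -4*(-1/(3*(1 + 2*(-1)))) = -4*(-1/(3*(1 - 2))) = -4*(-1/(3*(-1))) = -4*(-(-1)/3) = -4*(-⅙*(-2)) = -4/3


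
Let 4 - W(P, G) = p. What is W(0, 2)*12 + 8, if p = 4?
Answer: 8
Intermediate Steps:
W(P, G) = 0 (W(P, G) = 4 - 1*4 = 4 - 4 = 0)
W(0, 2)*12 + 8 = 0*12 + 8 = 0 + 8 = 8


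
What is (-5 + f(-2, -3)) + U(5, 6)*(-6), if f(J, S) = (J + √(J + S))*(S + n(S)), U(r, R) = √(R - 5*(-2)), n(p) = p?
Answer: -17 - 6*I*√5 ≈ -17.0 - 13.416*I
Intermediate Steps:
U(r, R) = √(10 + R) (U(r, R) = √(R + 10) = √(10 + R))
f(J, S) = 2*S*(J + √(J + S)) (f(J, S) = (J + √(J + S))*(S + S) = (J + √(J + S))*(2*S) = 2*S*(J + √(J + S)))
(-5 + f(-2, -3)) + U(5, 6)*(-6) = (-5 + 2*(-3)*(-2 + √(-2 - 3))) + √(10 + 6)*(-6) = (-5 + 2*(-3)*(-2 + √(-5))) + √16*(-6) = (-5 + 2*(-3)*(-2 + I*√5)) + 4*(-6) = (-5 + (12 - 6*I*√5)) - 24 = (7 - 6*I*√5) - 24 = -17 - 6*I*√5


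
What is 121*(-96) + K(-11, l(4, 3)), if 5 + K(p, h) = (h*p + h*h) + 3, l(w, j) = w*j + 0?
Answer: -11606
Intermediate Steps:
l(w, j) = j*w (l(w, j) = j*w + 0 = j*w)
K(p, h) = -2 + h² + h*p (K(p, h) = -5 + ((h*p + h*h) + 3) = -5 + ((h*p + h²) + 3) = -5 + ((h² + h*p) + 3) = -5 + (3 + h² + h*p) = -2 + h² + h*p)
121*(-96) + K(-11, l(4, 3)) = 121*(-96) + (-2 + (3*4)² + (3*4)*(-11)) = -11616 + (-2 + 12² + 12*(-11)) = -11616 + (-2 + 144 - 132) = -11616 + 10 = -11606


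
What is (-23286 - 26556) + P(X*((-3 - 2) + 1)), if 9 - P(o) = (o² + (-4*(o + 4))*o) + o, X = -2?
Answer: -49521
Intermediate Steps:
P(o) = 9 - o - o² - o*(-16 - 4*o) (P(o) = 9 - ((o² + (-4*(o + 4))*o) + o) = 9 - ((o² + (-4*(4 + o))*o) + o) = 9 - ((o² + (-16 - 4*o)*o) + o) = 9 - ((o² + o*(-16 - 4*o)) + o) = 9 - (o + o² + o*(-16 - 4*o)) = 9 + (-o - o² - o*(-16 - 4*o)) = 9 - o - o² - o*(-16 - 4*o))
(-23286 - 26556) + P(X*((-3 - 2) + 1)) = (-23286 - 26556) + (9 + 3*(-2*((-3 - 2) + 1))² + 15*(-2*((-3 - 2) + 1))) = -49842 + (9 + 3*(-2*(-5 + 1))² + 15*(-2*(-5 + 1))) = -49842 + (9 + 3*(-2*(-4))² + 15*(-2*(-4))) = -49842 + (9 + 3*8² + 15*8) = -49842 + (9 + 3*64 + 120) = -49842 + (9 + 192 + 120) = -49842 + 321 = -49521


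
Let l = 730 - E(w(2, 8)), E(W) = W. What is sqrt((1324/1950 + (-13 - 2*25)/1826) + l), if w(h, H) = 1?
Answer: sqrt(92508590949918)/356070 ≈ 27.012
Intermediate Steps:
l = 729 (l = 730 - 1*1 = 730 - 1 = 729)
sqrt((1324/1950 + (-13 - 2*25)/1826) + l) = sqrt((1324/1950 + (-13 - 2*25)/1826) + 729) = sqrt((1324*(1/1950) + (-13 - 50)*(1/1826)) + 729) = sqrt((662/975 - 63*1/1826) + 729) = sqrt((662/975 - 63/1826) + 729) = sqrt(1147387/1780350 + 729) = sqrt(1299022537/1780350) = sqrt(92508590949918)/356070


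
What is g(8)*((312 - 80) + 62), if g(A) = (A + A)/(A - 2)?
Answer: 784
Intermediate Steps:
g(A) = 2*A/(-2 + A) (g(A) = (2*A)/(-2 + A) = 2*A/(-2 + A))
g(8)*((312 - 80) + 62) = (2*8/(-2 + 8))*((312 - 80) + 62) = (2*8/6)*(232 + 62) = (2*8*(1/6))*294 = (8/3)*294 = 784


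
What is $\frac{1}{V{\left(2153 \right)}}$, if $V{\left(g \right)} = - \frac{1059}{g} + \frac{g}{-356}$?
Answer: $- \frac{766468}{5012413} \approx -0.15291$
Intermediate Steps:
$V{\left(g \right)} = - \frac{1059}{g} - \frac{g}{356}$ ($V{\left(g \right)} = - \frac{1059}{g} + g \left(- \frac{1}{356}\right) = - \frac{1059}{g} - \frac{g}{356}$)
$\frac{1}{V{\left(2153 \right)}} = \frac{1}{- \frac{1059}{2153} - \frac{2153}{356}} = \frac{1}{- \frac{5012413}{766468}} = - \frac{766468}{5012413}$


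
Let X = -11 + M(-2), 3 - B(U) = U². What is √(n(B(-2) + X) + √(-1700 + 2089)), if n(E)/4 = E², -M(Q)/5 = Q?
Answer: √(16 + √389) ≈ 5.9769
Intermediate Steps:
M(Q) = -5*Q
B(U) = 3 - U²
X = -1 (X = -11 - 5*(-2) = -11 + 10 = -1)
n(E) = 4*E²
√(n(B(-2) + X) + √(-1700 + 2089)) = √(4*((3 - 1*(-2)²) - 1)² + √(-1700 + 2089)) = √(4*((3 - 1*4) - 1)² + √389) = √(4*((3 - 4) - 1)² + √389) = √(4*(-1 - 1)² + √389) = √(4*(-2)² + √389) = √(4*4 + √389) = √(16 + √389)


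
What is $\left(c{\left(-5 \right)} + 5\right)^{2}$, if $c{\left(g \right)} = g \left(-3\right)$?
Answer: $400$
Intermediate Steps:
$c{\left(g \right)} = - 3 g$
$\left(c{\left(-5 \right)} + 5\right)^{2} = \left(\left(-3\right) \left(-5\right) + 5\right)^{2} = \left(15 + 5\right)^{2} = 20^{2} = 400$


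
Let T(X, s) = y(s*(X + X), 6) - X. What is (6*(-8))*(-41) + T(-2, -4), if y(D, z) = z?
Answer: 1976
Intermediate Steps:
T(X, s) = 6 - X
(6*(-8))*(-41) + T(-2, -4) = (6*(-8))*(-41) + (6 - 1*(-2)) = -48*(-41) + (6 + 2) = 1968 + 8 = 1976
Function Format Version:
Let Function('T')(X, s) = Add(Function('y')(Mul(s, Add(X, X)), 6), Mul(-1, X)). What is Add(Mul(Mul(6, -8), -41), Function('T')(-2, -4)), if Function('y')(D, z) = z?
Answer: 1976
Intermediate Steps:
Function('T')(X, s) = Add(6, Mul(-1, X))
Add(Mul(Mul(6, -8), -41), Function('T')(-2, -4)) = Add(Mul(Mul(6, -8), -41), Add(6, Mul(-1, -2))) = Add(Mul(-48, -41), Add(6, 2)) = Add(1968, 8) = 1976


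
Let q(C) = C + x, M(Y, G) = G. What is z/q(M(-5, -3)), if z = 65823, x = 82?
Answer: 65823/79 ≈ 833.20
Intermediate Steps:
q(C) = 82 + C (q(C) = C + 82 = 82 + C)
z/q(M(-5, -3)) = 65823/(82 - 3) = 65823/79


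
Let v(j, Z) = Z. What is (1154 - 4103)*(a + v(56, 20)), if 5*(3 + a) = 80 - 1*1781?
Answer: 4765584/5 ≈ 9.5312e+5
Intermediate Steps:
a = -1716/5 (a = -3 + (80 - 1*1781)/5 = -3 + (80 - 1781)/5 = -3 + (1/5)*(-1701) = -3 - 1701/5 = -1716/5 ≈ -343.20)
(1154 - 4103)*(a + v(56, 20)) = (1154 - 4103)*(-1716/5 + 20) = -2949*(-1616/5) = 4765584/5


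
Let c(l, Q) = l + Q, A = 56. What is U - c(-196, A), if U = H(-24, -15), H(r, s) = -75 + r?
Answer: 41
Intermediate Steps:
U = -99 (U = -75 - 24 = -99)
c(l, Q) = Q + l
U - c(-196, A) = -99 - (56 - 196) = -99 - 1*(-140) = -99 + 140 = 41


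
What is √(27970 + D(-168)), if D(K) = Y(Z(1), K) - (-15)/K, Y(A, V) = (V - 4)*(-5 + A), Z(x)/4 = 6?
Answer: √19366298/28 ≈ 157.17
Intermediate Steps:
Z(x) = 24 (Z(x) = 4*6 = 24)
Y(A, V) = (-5 + A)*(-4 + V) (Y(A, V) = (-4 + V)*(-5 + A) = (-5 + A)*(-4 + V))
D(K) = -76 + 15/K + 19*K (D(K) = (20 - 5*K - 4*24 + 24*K) - (-15)/K = (20 - 5*K - 96 + 24*K) + 15/K = (-76 + 19*K) + 15/K = -76 + 15/K + 19*K)
√(27970 + D(-168)) = √(27970 + (-76 + 15/(-168) + 19*(-168))) = √(27970 + (-76 + 15*(-1/168) - 3192)) = √(27970 + (-76 - 5/56 - 3192)) = √(27970 - 183013/56) = √(1383307/56) = √19366298/28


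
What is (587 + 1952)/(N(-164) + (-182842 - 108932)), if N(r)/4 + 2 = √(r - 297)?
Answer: -370417249/42568371450 - 2539*I*√461/21284185725 ≈ -0.0087017 - 2.5613e-6*I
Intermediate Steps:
N(r) = -8 + 4*√(-297 + r) (N(r) = -8 + 4*√(r - 297) = -8 + 4*√(-297 + r))
(587 + 1952)/(N(-164) + (-182842 - 108932)) = (587 + 1952)/((-8 + 4*√(-297 - 164)) + (-182842 - 108932)) = 2539/((-8 + 4*√(-461)) - 291774) = 2539/((-8 + 4*(I*√461)) - 291774) = 2539/((-8 + 4*I*√461) - 291774) = 2539/(-291782 + 4*I*√461)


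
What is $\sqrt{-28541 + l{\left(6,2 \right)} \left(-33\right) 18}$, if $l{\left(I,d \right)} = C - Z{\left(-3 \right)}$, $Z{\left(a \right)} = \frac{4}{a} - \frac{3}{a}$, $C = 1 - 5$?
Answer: $i \sqrt{26363} \approx 162.37 i$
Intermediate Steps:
$C = -4$ ($C = 1 - 5 = -4$)
$Z{\left(a \right)} = \frac{1}{a}$
$l{\left(I,d \right)} = - \frac{11}{3}$ ($l{\left(I,d \right)} = -4 - \frac{1}{-3} = -4 - - \frac{1}{3} = -4 + \frac{1}{3} = - \frac{11}{3}$)
$\sqrt{-28541 + l{\left(6,2 \right)} \left(-33\right) 18} = \sqrt{-28541 + \left(- \frac{11}{3}\right) \left(-33\right) 18} = \sqrt{-28541 + 121 \cdot 18} = \sqrt{-28541 + 2178} = \sqrt{-26363} = i \sqrt{26363}$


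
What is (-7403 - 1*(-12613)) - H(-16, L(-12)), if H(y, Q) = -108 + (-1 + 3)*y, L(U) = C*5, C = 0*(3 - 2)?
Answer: 5350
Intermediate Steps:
C = 0 (C = 0*1 = 0)
L(U) = 0 (L(U) = 0*5 = 0)
H(y, Q) = -108 + 2*y
(-7403 - 1*(-12613)) - H(-16, L(-12)) = (-7403 - 1*(-12613)) - (-108 + 2*(-16)) = (-7403 + 12613) - (-108 - 32) = 5210 - 1*(-140) = 5210 + 140 = 5350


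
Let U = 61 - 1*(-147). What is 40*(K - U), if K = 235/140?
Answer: -57770/7 ≈ -8252.9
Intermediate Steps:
U = 208 (U = 61 + 147 = 208)
K = 47/28 (K = 235*(1/140) = 47/28 ≈ 1.6786)
40*(K - U) = 40*(47/28 - 1*208) = 40*(47/28 - 208) = 40*(-5777/28) = -57770/7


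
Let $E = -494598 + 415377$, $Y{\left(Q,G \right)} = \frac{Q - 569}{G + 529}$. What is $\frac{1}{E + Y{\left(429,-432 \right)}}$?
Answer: $- \frac{97}{7684577} \approx -1.2623 \cdot 10^{-5}$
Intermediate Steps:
$Y{\left(Q,G \right)} = \frac{-569 + Q}{529 + G}$
$E = -79221$
$\frac{1}{E + Y{\left(429,-432 \right)}} = \frac{1}{-79221 + \frac{-569 + 429}{529 - 432}} = \frac{1}{-79221 + \frac{1}{97} \left(-140\right)} = \frac{1}{-79221 - \frac{140}{97}} = \frac{1}{- \frac{7684577}{97}} = - \frac{97}{7684577}$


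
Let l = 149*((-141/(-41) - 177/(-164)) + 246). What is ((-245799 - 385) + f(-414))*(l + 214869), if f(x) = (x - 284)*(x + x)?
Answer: 3430413412140/41 ≈ 8.3669e+10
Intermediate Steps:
f(x) = 2*x*(-284 + x) (f(x) = (-284 + x)*(2*x) = 2*x*(-284 + x))
l = 6121665/164 (l = 149*((-141*(-1/41) - 177*(-1/164)) + 246) = 149*((141/41 + 177/164) + 246) = 149*(741/164 + 246) = 149*(41085/164) = 6121665/164 ≈ 37327.)
((-245799 - 385) + f(-414))*(l + 214869) = ((-245799 - 385) + 2*(-414)*(-284 - 414))*(6121665/164 + 214869) = (-246184 + 2*(-414)*(-698))*(41360181/164) = (-246184 + 577944)*(41360181/164) = 331760*(41360181/164) = 3430413412140/41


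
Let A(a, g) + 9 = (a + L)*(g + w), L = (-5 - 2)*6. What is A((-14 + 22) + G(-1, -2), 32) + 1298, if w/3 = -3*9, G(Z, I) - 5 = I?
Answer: 2808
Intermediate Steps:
G(Z, I) = 5 + I
w = -81 (w = 3*(-3*9) = 3*(-27) = -81)
L = -42 (L = -7*6 = -42)
A(a, g) = -9 + (-81 + g)*(-42 + a) (A(a, g) = -9 + (a - 42)*(g - 81) = -9 + (-42 + a)*(-81 + g) = -9 + (-81 + g)*(-42 + a))
A((-14 + 22) + G(-1, -2), 32) + 1298 = (3393 - 81*((-14 + 22) + (5 - 2)) - 42*32 + ((-14 + 22) + (5 - 2))*32) + 1298 = (3393 - 81*(8 + 3) - 1344 + (8 + 3)*32) + 1298 = (3393 - 81*11 - 1344 + 11*32) + 1298 = (3393 - 891 - 1344 + 352) + 1298 = 1510 + 1298 = 2808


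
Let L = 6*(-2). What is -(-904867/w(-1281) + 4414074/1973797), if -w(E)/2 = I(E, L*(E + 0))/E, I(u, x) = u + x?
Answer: 255132380053/6203362 ≈ 41128.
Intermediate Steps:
L = -12
w(E) = 22 (w(E) = -2*(E - 12*(E + 0))/E = -2*(E - 12*E)/E = -2*(-11*E)/E = -2*(-11) = 22)
-(-904867/w(-1281) + 4414074/1973797) = -(-904867/22 + 4414074/1973797) = -(-904867*1/22 + 4414074*(1/1973797)) = -(-904867/22 + 630582/281971) = -1*(-255132380053/6203362) = 255132380053/6203362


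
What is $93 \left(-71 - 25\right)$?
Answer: $-8928$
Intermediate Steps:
$93 \left(-71 - 25\right) = 93 \left(-96\right) = -8928$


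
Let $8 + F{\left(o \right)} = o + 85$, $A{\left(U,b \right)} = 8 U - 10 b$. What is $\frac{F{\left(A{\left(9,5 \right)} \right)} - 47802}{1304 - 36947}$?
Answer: $\frac{15901}{11881} \approx 1.3384$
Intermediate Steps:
$A{\left(U,b \right)} = - 10 b + 8 U$
$F{\left(o \right)} = 77 + o$ ($F{\left(o \right)} = -8 + \left(o + 85\right) = -8 + \left(85 + o\right) = 77 + o$)
$\frac{F{\left(A{\left(9,5 \right)} \right)} - 47802}{1304 - 36947} = \frac{\left(77 + \left(\left(-10\right) 5 + 8 \cdot 9\right)\right) - 47802}{1304 - 36947} = \frac{\left(77 + \left(-50 + 72\right)\right) - 47802}{-35643} = \left(\left(77 + 22\right) - 47802\right) \left(- \frac{1}{35643}\right) = \left(99 - 47802\right) \left(- \frac{1}{35643}\right) = \left(-47703\right) \left(- \frac{1}{35643}\right) = \frac{15901}{11881}$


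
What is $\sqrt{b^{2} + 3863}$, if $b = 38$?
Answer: $\sqrt{5307} \approx 72.849$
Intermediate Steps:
$\sqrt{b^{2} + 3863} = \sqrt{38^{2} + 3863} = \sqrt{1444 + 3863} = \sqrt{5307}$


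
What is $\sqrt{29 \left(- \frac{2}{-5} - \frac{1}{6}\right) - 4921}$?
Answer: $\frac{i \sqrt{4422810}}{30} \approx 70.102 i$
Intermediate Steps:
$\sqrt{29 \left(- \frac{2}{-5} - \frac{1}{6}\right) - 4921} = \sqrt{29 \left(\left(-2\right) \left(- \frac{1}{5}\right) - \frac{1}{6}\right) - 4921} = \sqrt{29 \left(\frac{2}{5} - \frac{1}{6}\right) - 4921} = \sqrt{29 \cdot \frac{7}{30} - 4921} = \sqrt{\frac{203}{30} - 4921} = \sqrt{- \frac{147427}{30}} = \frac{i \sqrt{4422810}}{30}$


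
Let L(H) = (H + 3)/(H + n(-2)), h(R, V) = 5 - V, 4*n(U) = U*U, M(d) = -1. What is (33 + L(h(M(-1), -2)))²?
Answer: 18769/16 ≈ 1173.1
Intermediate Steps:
n(U) = U²/4 (n(U) = (U*U)/4 = U²/4)
L(H) = (3 + H)/(1 + H) (L(H) = (H + 3)/(H + (¼)*(-2)²) = (3 + H)/(H + (¼)*4) = (3 + H)/(H + 1) = (3 + H)/(1 + H))
(33 + L(h(M(-1), -2)))² = (33 + (3 + (5 - 1*(-2)))/(1 + (5 - 1*(-2))))² = (33 + (3 + (5 + 2))/(1 + (5 + 2)))² = (33 + (3 + 7)/(1 + 7))² = (33 + 10/8)² = (33 + (⅛)*10)² = (33 + 5/4)² = (137/4)² = 18769/16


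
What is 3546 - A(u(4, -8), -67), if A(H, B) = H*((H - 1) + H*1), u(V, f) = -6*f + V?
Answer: -1810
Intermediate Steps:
u(V, f) = V - 6*f
A(H, B) = H*(-1 + 2*H) (A(H, B) = H*((-1 + H) + H) = H*(-1 + 2*H))
3546 - A(u(4, -8), -67) = 3546 - (4 - 6*(-8))*(-1 + 2*(4 - 6*(-8))) = 3546 - (4 + 48)*(-1 + 2*(4 + 48)) = 3546 - 52*(-1 + 2*52) = 3546 - 52*(-1 + 104) = 3546 - 52*103 = 3546 - 1*5356 = 3546 - 5356 = -1810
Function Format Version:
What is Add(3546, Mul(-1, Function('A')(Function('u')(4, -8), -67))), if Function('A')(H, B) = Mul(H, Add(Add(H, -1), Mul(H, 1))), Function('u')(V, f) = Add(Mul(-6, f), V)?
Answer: -1810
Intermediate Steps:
Function('u')(V, f) = Add(V, Mul(-6, f))
Function('A')(H, B) = Mul(H, Add(-1, Mul(2, H))) (Function('A')(H, B) = Mul(H, Add(Add(-1, H), H)) = Mul(H, Add(-1, Mul(2, H))))
Add(3546, Mul(-1, Function('A')(Function('u')(4, -8), -67))) = Add(3546, Mul(-1, Mul(Add(4, Mul(-6, -8)), Add(-1, Mul(2, Add(4, Mul(-6, -8))))))) = Add(3546, Mul(-1, Mul(Add(4, 48), Add(-1, Mul(2, Add(4, 48)))))) = Add(3546, Mul(-1, Mul(52, Add(-1, Mul(2, 52))))) = Add(3546, Mul(-1, Mul(52, Add(-1, 104)))) = Add(3546, Mul(-1, Mul(52, 103))) = Add(3546, Mul(-1, 5356)) = Add(3546, -5356) = -1810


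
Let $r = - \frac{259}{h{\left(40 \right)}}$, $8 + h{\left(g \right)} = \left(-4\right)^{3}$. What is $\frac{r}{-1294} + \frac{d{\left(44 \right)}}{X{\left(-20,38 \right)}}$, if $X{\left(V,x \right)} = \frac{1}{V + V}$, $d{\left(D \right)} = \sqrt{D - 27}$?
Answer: $- \frac{259}{93168} - 40 \sqrt{17} \approx -164.93$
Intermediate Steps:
$h{\left(g \right)} = -72$ ($h{\left(g \right)} = -8 + \left(-4\right)^{3} = -8 - 64 = -72$)
$d{\left(D \right)} = \sqrt{-27 + D}$
$r = \frac{259}{72}$ ($r = - \frac{259}{-72} = \left(-259\right) \left(- \frac{1}{72}\right) = \frac{259}{72} \approx 3.5972$)
$X{\left(V,x \right)} = \frac{1}{2 V}$
$\frac{r}{-1294} + \frac{d{\left(44 \right)}}{X{\left(-20,38 \right)}} = \frac{259}{72 \left(-1294\right)} + \frac{\sqrt{-27 + 44}}{\frac{1}{2} \frac{1}{-20}} = \frac{259}{72} \left(- \frac{1}{1294}\right) + \frac{\sqrt{17}}{\frac{1}{2} \left(- \frac{1}{20}\right)} = - \frac{259}{93168} + \frac{\sqrt{17}}{- \frac{1}{40}} = - \frac{259}{93168} + \sqrt{17} \left(-40\right) = - \frac{259}{93168} - 40 \sqrt{17}$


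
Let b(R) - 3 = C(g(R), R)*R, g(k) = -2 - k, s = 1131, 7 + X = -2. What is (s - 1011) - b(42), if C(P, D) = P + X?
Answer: 2343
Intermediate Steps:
X = -9 (X = -7 - 2 = -9)
C(P, D) = -9 + P (C(P, D) = P - 9 = -9 + P)
b(R) = 3 + R*(-11 - R) (b(R) = 3 + (-9 + (-2 - R))*R = 3 + (-11 - R)*R = 3 + R*(-11 - R))
(s - 1011) - b(42) = (1131 - 1011) - (3 - 1*42*(11 + 42)) = 120 - (3 - 1*42*53) = 120 - (3 - 2226) = 120 - 1*(-2223) = 120 + 2223 = 2343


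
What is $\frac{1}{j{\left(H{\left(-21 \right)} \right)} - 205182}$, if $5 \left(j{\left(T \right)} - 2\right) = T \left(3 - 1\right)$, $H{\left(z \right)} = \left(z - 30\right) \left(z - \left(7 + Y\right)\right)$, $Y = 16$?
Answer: $- \frac{5}{1021412} \approx -4.8952 \cdot 10^{-6}$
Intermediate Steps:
$H{\left(z \right)} = \left(-30 + z\right) \left(-23 + z\right)$ ($H{\left(z \right)} = \left(z - 30\right) \left(z - 23\right) = \left(-30 + z\right) \left(z - 23\right) = \left(-30 + z\right) \left(-23 + z\right)$)
$j{\left(T \right)} = 2 + \frac{2 T}{5}$ ($j{\left(T \right)} = 2 + \frac{T \left(3 - 1\right)}{5} = 2 + \frac{T 2}{5} = 2 + \frac{2 T}{5}$)
$\frac{1}{j{\left(H{\left(-21 \right)} \right)} - 205182} = \frac{1}{\left(2 + \frac{2 \left(690 + \left(-21\right)^{2} - -1113\right)}{5}\right) - 205182} = \frac{1}{\left(2 + \frac{2 \left(690 + 441 + 1113\right)}{5}\right) - 205182} = \frac{1}{\left(2 + \frac{2}{5} \cdot 2244\right) - 205182} = \frac{1}{\left(2 + \frac{4488}{5}\right) - 205182} = \frac{1}{\frac{4498}{5} - 205182} = \frac{1}{- \frac{1021412}{5}} = - \frac{5}{1021412}$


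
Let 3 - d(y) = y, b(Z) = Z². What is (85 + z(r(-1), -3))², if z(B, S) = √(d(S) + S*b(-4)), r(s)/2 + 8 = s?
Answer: (85 + I*√42)² ≈ 7183.0 + 1101.7*I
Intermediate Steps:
r(s) = -16 + 2*s
d(y) = 3 - y
z(B, S) = √(3 + 15*S) (z(B, S) = √((3 - S) + S*(-4)²) = √((3 - S) + S*16) = √((3 - S) + 16*S) = √(3 + 15*S))
(85 + z(r(-1), -3))² = (85 + √(3 + 15*(-3)))² = (85 + √(3 - 45))² = (85 + √(-42))² = (85 + I*√42)²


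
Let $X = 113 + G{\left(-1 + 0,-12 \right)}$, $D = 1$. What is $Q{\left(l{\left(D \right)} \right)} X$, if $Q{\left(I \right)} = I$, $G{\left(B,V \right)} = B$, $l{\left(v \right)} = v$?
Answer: $112$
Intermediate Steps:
$X = 112$ ($X = 113 + \left(-1 + 0\right) = 113 - 1 = 112$)
$Q{\left(l{\left(D \right)} \right)} X = 1 \cdot 112 = 112$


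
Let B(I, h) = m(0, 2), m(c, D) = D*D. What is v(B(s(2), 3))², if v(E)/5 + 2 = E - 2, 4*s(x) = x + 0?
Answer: 0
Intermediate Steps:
m(c, D) = D²
s(x) = x/4 (s(x) = (x + 0)/4 = x/4)
B(I, h) = 4 (B(I, h) = 2² = 4)
v(E) = -20 + 5*E (v(E) = -10 + 5*(E - 2) = -10 + 5*(-2 + E) = -10 + (-10 + 5*E) = -20 + 5*E)
v(B(s(2), 3))² = (-20 + 5*4)² = (-20 + 20)² = 0² = 0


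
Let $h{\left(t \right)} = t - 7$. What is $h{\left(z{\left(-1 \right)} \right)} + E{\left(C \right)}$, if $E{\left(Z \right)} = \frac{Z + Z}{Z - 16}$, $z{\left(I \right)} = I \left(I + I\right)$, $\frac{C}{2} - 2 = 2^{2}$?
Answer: $-11$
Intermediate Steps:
$C = 12$ ($C = 4 + 2 \cdot 2^{2} = 4 + 2 \cdot 4 = 4 + 8 = 12$)
$z{\left(I \right)} = 2 I^{2}$ ($z{\left(I \right)} = I 2 I = 2 I^{2}$)
$E{\left(Z \right)} = \frac{2 Z}{-16 + Z}$
$h{\left(t \right)} = -7 + t$ ($h{\left(t \right)} = t - 7 = -7 + t$)
$h{\left(z{\left(-1 \right)} \right)} + E{\left(C \right)} = \left(-7 + 2 \left(-1\right)^{2}\right) + 2 \cdot 12 \frac{1}{-16 + 12} = \left(-7 + 2 \cdot 1\right) + 2 \cdot 12 \frac{1}{-4} = \left(-7 + 2\right) + 2 \cdot 12 \left(- \frac{1}{4}\right) = -5 - 6 = -11$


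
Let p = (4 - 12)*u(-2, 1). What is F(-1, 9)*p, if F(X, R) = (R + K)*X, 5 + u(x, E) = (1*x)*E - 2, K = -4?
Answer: -360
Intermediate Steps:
u(x, E) = -7 + E*x (u(x, E) = -5 + ((1*x)*E - 2) = -5 + (x*E - 2) = -5 + (E*x - 2) = -5 + (-2 + E*x) = -7 + E*x)
F(X, R) = X*(-4 + R) (F(X, R) = (R - 4)*X = (-4 + R)*X = X*(-4 + R))
p = 72 (p = (4 - 12)*(-7 + 1*(-2)) = -8*(-7 - 2) = -8*(-9) = 72)
F(-1, 9)*p = -(-4 + 9)*72 = -1*5*72 = -5*72 = -360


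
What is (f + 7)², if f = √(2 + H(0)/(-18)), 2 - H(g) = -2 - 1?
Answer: (42 + √62)²/36 ≈ 69.095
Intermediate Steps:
H(g) = 5 (H(g) = 2 - (-2 - 1) = 2 - 1*(-3) = 2 + 3 = 5)
f = √62/6 (f = √(2 + 5/(-18)) = √(2 + 5*(-1/18)) = √(2 - 5/18) = √(31/18) = √62/6 ≈ 1.3123)
(f + 7)² = (√62/6 + 7)² = (7 + √62/6)²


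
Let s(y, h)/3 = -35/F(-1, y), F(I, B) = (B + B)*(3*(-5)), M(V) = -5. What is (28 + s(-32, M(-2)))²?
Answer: 3186225/4096 ≈ 777.89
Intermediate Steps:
F(I, B) = -30*B (F(I, B) = (2*B)*(-15) = -30*B)
s(y, h) = 7/(2*y) (s(y, h) = 3*(-35*(-1/(30*y))) = 3*(-(-7)/(6*y)) = 3*(7/(6*y)) = 7/(2*y))
(28 + s(-32, M(-2)))² = (28 + (7/2)/(-32))² = (28 + (7/2)*(-1/32))² = (28 - 7/64)² = (1785/64)² = 3186225/4096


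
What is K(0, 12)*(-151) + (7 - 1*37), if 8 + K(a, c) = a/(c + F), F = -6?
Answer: 1178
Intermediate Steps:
K(a, c) = -8 + a/(-6 + c) (K(a, c) = -8 + a/(c - 6) = -8 + a/(-6 + c))
K(0, 12)*(-151) + (7 - 1*37) = ((48 + 0 - 8*12)/(-6 + 12))*(-151) + (7 - 1*37) = ((48 + 0 - 96)/6)*(-151) + (7 - 37) = ((⅙)*(-48))*(-151) - 30 = -8*(-151) - 30 = 1208 - 30 = 1178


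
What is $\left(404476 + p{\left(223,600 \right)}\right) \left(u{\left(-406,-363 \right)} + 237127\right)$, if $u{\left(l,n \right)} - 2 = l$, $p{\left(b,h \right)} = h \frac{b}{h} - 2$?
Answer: $95801087931$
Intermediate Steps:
$p{\left(b,h \right)} = -2 + b$ ($p{\left(b,h \right)} = b - 2 = -2 + b$)
$u{\left(l,n \right)} = 2 + l$
$\left(404476 + p{\left(223,600 \right)}\right) \left(u{\left(-406,-363 \right)} + 237127\right) = \left(404476 + \left(-2 + 223\right)\right) \left(\left(2 - 406\right) + 237127\right) = \left(404476 + 221\right) \left(-404 + 237127\right) = 404697 \cdot 236723 = 95801087931$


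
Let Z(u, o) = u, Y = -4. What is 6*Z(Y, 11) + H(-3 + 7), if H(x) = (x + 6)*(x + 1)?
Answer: 26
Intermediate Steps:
H(x) = (1 + x)*(6 + x) (H(x) = (6 + x)*(1 + x) = (1 + x)*(6 + x))
6*Z(Y, 11) + H(-3 + 7) = 6*(-4) + (6 + (-3 + 7)² + 7*(-3 + 7)) = -24 + (6 + 4² + 7*4) = -24 + (6 + 16 + 28) = -24 + 50 = 26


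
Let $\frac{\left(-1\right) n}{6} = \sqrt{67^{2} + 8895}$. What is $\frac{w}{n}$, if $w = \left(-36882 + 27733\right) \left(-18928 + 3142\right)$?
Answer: $- \frac{3438717 \sqrt{3346}}{956} \approx -2.0807 \cdot 10^{5}$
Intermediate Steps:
$n = - 12 \sqrt{3346}$ ($n = - 6 \sqrt{67^{2} + 8895} = - 6 \sqrt{4489 + 8895} = - 6 \sqrt{13384} = - 6 \cdot 2 \sqrt{3346} = - 12 \sqrt{3346} \approx -694.14$)
$w = 144426114$ ($w = \left(-9149\right) \left(-15786\right) = 144426114$)
$\frac{w}{n} = \frac{144426114}{\left(-12\right) \sqrt{3346}} = 144426114 \left(- \frac{\sqrt{3346}}{40152}\right) = - \frac{3438717 \sqrt{3346}}{956}$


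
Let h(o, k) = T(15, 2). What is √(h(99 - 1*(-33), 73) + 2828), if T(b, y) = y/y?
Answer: √2829 ≈ 53.188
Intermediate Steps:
T(b, y) = 1
h(o, k) = 1
√(h(99 - 1*(-33), 73) + 2828) = √(1 + 2828) = √2829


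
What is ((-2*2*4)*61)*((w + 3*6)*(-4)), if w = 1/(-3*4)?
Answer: 209840/3 ≈ 69947.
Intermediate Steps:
w = -1/12 (w = -1/3*1/4 = -1/12 ≈ -0.083333)
((-2*2*4)*61)*((w + 3*6)*(-4)) = ((-2*2*4)*61)*((-1/12 + 3*6)*(-4)) = (-4*4*61)*((-1/12 + 18)*(-4)) = (-16*61)*((215/12)*(-4)) = -976*(-215/3) = 209840/3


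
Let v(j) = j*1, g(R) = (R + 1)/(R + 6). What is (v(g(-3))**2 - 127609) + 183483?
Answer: 502870/9 ≈ 55874.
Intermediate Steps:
g(R) = (1 + R)/(6 + R)
v(j) = j
(v(g(-3))**2 - 127609) + 183483 = (((1 - 3)/(6 - 3))**2 - 127609) + 183483 = ((-2/3)**2 - 127609) + 183483 = (4/9 - 127609) + 183483 = -1148477/9 + 183483 = 502870/9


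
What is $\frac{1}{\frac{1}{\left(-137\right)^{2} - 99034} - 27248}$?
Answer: $- \frac{80265}{2187060721} \approx -3.67 \cdot 10^{-5}$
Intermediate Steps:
$\frac{1}{\frac{1}{\left(-137\right)^{2} - 99034} - 27248} = \frac{1}{\frac{1}{18769 - 99034} - 27248} = \frac{1}{\frac{1}{-80265} - 27248} = \frac{1}{- \frac{1}{80265} - 27248} = \frac{1}{- \frac{2187060721}{80265}} = - \frac{80265}{2187060721}$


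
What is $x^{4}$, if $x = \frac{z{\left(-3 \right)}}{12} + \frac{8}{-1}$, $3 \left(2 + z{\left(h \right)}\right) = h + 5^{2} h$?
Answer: $\frac{923521}{81} \approx 11402.0$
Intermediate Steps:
$z{\left(h \right)} = -2 + \frac{26 h}{3}$ ($z{\left(h \right)} = -2 + \frac{h + 5^{2} h}{3} = -2 + \frac{h + 25 h}{3} = -2 + \frac{26 h}{3}$)
$x = - \frac{31}{3}$ ($x = \frac{-2 + \frac{26}{3} \left(-3\right)}{12} + \frac{8}{-1} = \left(-2 - 26\right) \frac{1}{12} + 8 \left(-1\right) = \left(-28\right) \frac{1}{12} - 8 = - \frac{7}{3} - 8 = - \frac{31}{3} \approx -10.333$)
$x^{4} = \left(- \frac{31}{3}\right)^{4} = \frac{923521}{81}$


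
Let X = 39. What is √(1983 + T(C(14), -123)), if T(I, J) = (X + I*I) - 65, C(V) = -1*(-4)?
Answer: √1973 ≈ 44.418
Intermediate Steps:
C(V) = 4
T(I, J) = -26 + I² (T(I, J) = (39 + I*I) - 65 = (39 + I²) - 65 = -26 + I²)
√(1983 + T(C(14), -123)) = √(1983 + (-26 + 4²)) = √(1983 + (-26 + 16)) = √(1983 - 10) = √1973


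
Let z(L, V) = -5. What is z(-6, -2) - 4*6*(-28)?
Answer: 667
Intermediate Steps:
z(-6, -2) - 4*6*(-28) = -5 - 4*6*(-28) = -5 - 1*24*(-28) = -5 - 24*(-28) = -5 + 672 = 667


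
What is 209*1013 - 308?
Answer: 211409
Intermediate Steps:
209*1013 - 308 = 211717 - 308 = 211409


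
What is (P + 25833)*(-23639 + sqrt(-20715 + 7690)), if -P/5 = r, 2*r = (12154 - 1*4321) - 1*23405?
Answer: -1530932557 + 323815*I*sqrt(521) ≈ -1.5309e+9 + 7.3912e+6*I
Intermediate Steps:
r = -7786 (r = ((12154 - 1*4321) - 1*23405)/2 = ((12154 - 4321) - 23405)/2 = (7833 - 23405)/2 = (1/2)*(-15572) = -7786)
P = 38930 (P = -5*(-7786) = 38930)
(P + 25833)*(-23639 + sqrt(-20715 + 7690)) = (38930 + 25833)*(-23639 + sqrt(-20715 + 7690)) = 64763*(-23639 + sqrt(-13025)) = 64763*(-23639 + 5*I*sqrt(521)) = -1530932557 + 323815*I*sqrt(521)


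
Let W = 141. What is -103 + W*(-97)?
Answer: -13780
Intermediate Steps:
-103 + W*(-97) = -103 + 141*(-97) = -103 - 13677 = -13780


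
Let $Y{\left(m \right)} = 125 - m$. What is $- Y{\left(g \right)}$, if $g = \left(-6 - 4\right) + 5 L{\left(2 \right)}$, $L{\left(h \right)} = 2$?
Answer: $-125$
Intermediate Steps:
$g = 0$ ($g = \left(-6 - 4\right) + 5 \cdot 2 = \left(-6 - 4\right) + 10 = -10 + 10 = 0$)
$- Y{\left(g \right)} = - (125 - 0) = - (125 + 0) = \left(-1\right) 125 = -125$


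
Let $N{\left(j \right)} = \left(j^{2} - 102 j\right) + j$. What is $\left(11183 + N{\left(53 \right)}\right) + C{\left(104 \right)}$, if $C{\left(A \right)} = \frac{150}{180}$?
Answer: $\frac{51839}{6} \approx 8639.8$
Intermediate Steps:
$N{\left(j \right)} = j^{2} - 101 j$
$C{\left(A \right)} = \frac{5}{6}$ ($C{\left(A \right)} = 150 \cdot \frac{1}{180} = \frac{5}{6}$)
$\left(11183 + N{\left(53 \right)}\right) + C{\left(104 \right)} = \left(11183 + 53 \left(-101 + 53\right)\right) + \frac{5}{6} = \left(11183 + 53 \left(-48\right)\right) + \frac{5}{6} = \left(11183 - 2544\right) + \frac{5}{6} = 8639 + \frac{5}{6} = \frac{51839}{6}$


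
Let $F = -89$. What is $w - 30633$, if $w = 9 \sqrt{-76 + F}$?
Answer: $-30633 + 9 i \sqrt{165} \approx -30633.0 + 115.61 i$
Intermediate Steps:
$w = 9 i \sqrt{165}$ ($w = 9 \sqrt{-76 - 89} = 9 \sqrt{-165} = 9 i \sqrt{165} \approx 115.61 i$)
$w - 30633 = 9 i \sqrt{165} - 30633 = -30633 + 9 i \sqrt{165}$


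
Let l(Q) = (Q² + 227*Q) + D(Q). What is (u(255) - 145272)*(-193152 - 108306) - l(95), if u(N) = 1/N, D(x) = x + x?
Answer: 3722436842174/85 ≈ 4.3793e+10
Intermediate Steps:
D(x) = 2*x
l(Q) = Q² + 229*Q (l(Q) = (Q² + 227*Q) + 2*Q = Q² + 229*Q)
(u(255) - 145272)*(-193152 - 108306) - l(95) = (1/255 - 145272)*(-193152 - 108306) - 95*(229 + 95) = (1/255 - 145272)*(-301458) - 95*324 = -37044359/255*(-301458) - 1*30780 = 3722439458474/85 - 30780 = 3722436842174/85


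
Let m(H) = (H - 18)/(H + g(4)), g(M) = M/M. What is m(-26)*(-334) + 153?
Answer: -10871/25 ≈ -434.84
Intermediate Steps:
g(M) = 1
m(H) = (-18 + H)/(1 + H) (m(H) = (H - 18)/(H + 1) = (-18 + H)/(1 + H))
m(-26)*(-334) + 153 = ((-18 - 26)/(1 - 26))*(-334) + 153 = (-44/(-25))*(-334) + 153 = -1/25*(-44)*(-334) + 153 = (44/25)*(-334) + 153 = -14696/25 + 153 = -10871/25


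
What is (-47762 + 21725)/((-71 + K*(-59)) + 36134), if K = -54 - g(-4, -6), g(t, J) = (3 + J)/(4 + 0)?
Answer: -34716/52273 ≈ -0.66413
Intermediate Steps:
g(t, J) = ¾ + J/4 (g(t, J) = (3 + J)/4 = (3 + J)*(¼) = ¾ + J/4)
K = -213/4 (K = -54 - (¾ + (¼)*(-6)) = -54 - (¾ - 3/2) = -54 - 1*(-¾) = -54 + ¾ = -213/4 ≈ -53.250)
(-47762 + 21725)/((-71 + K*(-59)) + 36134) = (-47762 + 21725)/((-71 - 213/4*(-59)) + 36134) = -26037/((-71 + 12567/4) + 36134) = -26037/(12283/4 + 36134) = -26037/156819/4 = -26037*4/156819 = -34716/52273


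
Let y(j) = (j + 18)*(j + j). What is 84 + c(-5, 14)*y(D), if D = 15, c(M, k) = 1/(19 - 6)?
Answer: 2082/13 ≈ 160.15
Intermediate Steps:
c(M, k) = 1/13
y(j) = 2*j*(18 + j) (y(j) = (18 + j)*(2*j) = 2*j*(18 + j))
84 + c(-5, 14)*y(D) = 84 + (2*15*(18 + 15))/13 = 84 + (2*15*33)/13 = 84 + (1/13)*990 = 84 + 990/13 = 2082/13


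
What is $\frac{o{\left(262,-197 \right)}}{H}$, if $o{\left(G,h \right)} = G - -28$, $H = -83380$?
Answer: $- \frac{29}{8338} \approx -0.0034781$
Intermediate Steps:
$o{\left(G,h \right)} = 28 + G$ ($o{\left(G,h \right)} = G + 28 = 28 + G$)
$\frac{o{\left(262,-197 \right)}}{H} = \frac{28 + 262}{-83380} = 290 \left(- \frac{1}{83380}\right) = - \frac{29}{8338}$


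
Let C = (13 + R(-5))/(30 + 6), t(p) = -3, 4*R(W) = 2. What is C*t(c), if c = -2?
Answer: -9/8 ≈ -1.1250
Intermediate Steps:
R(W) = ½ (R(W) = (¼)*2 = ½)
C = 3/8 (C = (13 + ½)/(30 + 6) = (27/2)/36 = (27/2)*(1/36) = 3/8 ≈ 0.37500)
C*t(c) = (3/8)*(-3) = -9/8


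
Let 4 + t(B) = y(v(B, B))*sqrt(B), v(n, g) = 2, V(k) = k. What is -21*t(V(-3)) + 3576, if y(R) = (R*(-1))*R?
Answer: 3660 + 84*I*sqrt(3) ≈ 3660.0 + 145.49*I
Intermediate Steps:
y(R) = -R**2 (y(R) = (-R)*R = -R**2)
t(B) = -4 - 4*sqrt(B) (t(B) = -4 + (-1*2**2)*sqrt(B) = -4 + (-1*4)*sqrt(B) = -4 - 4*sqrt(B))
-21*t(V(-3)) + 3576 = -21*(-4 - 4*I*sqrt(3)) + 3576 = (84 + 84*I*sqrt(3)) + 3576 = 3660 + 84*I*sqrt(3)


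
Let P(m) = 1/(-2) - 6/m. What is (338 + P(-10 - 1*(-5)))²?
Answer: 11471769/100 ≈ 1.1472e+5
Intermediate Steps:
P(m) = -½ - 6/m (P(m) = 1*(-½) - 6/m = -½ - 6/m)
(338 + P(-10 - 1*(-5)))² = (338 + (-12 - (-10 - 1*(-5)))/(2*(-10 - 1*(-5))))² = (338 + (-12 - (-10 + 5))/(2*(-10 + 5)))² = (338 + (½)*(-12 - 1*(-5))/(-5))² = (338 + (½)*(-⅕)*(-12 + 5))² = (338 + (½)*(-⅕)*(-7))² = (338 + 7/10)² = (3387/10)² = 11471769/100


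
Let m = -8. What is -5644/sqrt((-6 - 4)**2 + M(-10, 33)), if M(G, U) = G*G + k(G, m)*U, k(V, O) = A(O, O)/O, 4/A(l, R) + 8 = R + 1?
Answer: -5644*sqrt(20110)/2011 ≈ -398.00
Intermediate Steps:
A(l, R) = 4/(-7 + R) (A(l, R) = 4/(-8 + (R + 1)) = 4/(-8 + (1 + R)) = 4/(-7 + R))
k(V, O) = 4/(O*(-7 + O)) (k(V, O) = (4/(-7 + O))/O = 4/(O*(-7 + O)))
M(G, U) = G**2 + U/30 (M(G, U) = G*G + (4/(-8*(-7 - 8)))*U = G**2 + (4*(-1/8)/(-15))*U = G**2 + (4*(-1/8)*(-1/15))*U = G**2 + U/30)
-5644/sqrt((-6 - 4)**2 + M(-10, 33)) = -5644/sqrt((-6 - 4)**2 + ((-10)**2 + (1/30)*33)) = -5644/sqrt((-10)**2 + (100 + 11/10)) = -5644/sqrt(100 + 1011/10) = -5644*sqrt(20110)/2011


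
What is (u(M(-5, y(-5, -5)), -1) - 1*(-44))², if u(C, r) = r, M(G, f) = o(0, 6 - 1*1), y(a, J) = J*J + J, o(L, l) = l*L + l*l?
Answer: 1849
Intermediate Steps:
o(L, l) = l² + L*l (o(L, l) = L*l + l² = l² + L*l)
y(a, J) = J + J² (y(a, J) = J² + J = J + J²)
M(G, f) = 25 (M(G, f) = (6 - 1*1)*(0 + (6 - 1*1)) = (6 - 1)*(0 + (6 - 1)) = 5*(0 + 5) = 5*5 = 25)
(u(M(-5, y(-5, -5)), -1) - 1*(-44))² = (-1 - 1*(-44))² = (-1 + 44)² = 43² = 1849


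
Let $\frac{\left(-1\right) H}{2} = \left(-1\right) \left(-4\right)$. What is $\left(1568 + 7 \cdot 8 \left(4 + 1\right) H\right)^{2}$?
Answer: $451584$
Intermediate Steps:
$H = -8$ ($H = - 2 \left(\left(-1\right) \left(-4\right)\right) = \left(-2\right) 4 = -8$)
$\left(1568 + 7 \cdot 8 \left(4 + 1\right) H\right)^{2} = \left(1568 + 7 \cdot 8 \left(4 + 1\right) \left(-8\right)\right)^{2} = \left(1568 + 56 \cdot 5 \left(-8\right)\right)^{2} = \left(1568 + 56 \left(-40\right)\right)^{2} = \left(1568 - 2240\right)^{2} = \left(-672\right)^{2} = 451584$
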